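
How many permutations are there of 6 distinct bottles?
6! = 720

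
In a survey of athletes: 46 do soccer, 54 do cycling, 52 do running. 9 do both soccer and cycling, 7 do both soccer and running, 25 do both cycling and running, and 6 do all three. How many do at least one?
|A∪B∪C| = 46+54+52-9-7-25+6 = 117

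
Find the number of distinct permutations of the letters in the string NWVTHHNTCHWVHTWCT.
17! / (4! × 2! × 4! × 2! × 2! × 3!) = 12864852000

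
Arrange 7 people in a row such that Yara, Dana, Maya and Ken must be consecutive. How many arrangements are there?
Treat the 4 as one block: (7-4+1)! × 4! = 24 × 24 = 576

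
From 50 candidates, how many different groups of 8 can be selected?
C(50,8) = 50!/(8!×42!) = 536878650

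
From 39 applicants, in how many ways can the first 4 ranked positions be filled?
P(39,4) = 39!/(39-4)! = 1974024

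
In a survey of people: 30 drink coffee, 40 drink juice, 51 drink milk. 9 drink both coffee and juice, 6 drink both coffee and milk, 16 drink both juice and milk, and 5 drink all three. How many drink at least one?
|A∪B∪C| = 30+40+51-9-6-16+5 = 95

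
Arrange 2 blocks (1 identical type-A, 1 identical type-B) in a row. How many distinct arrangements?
2! / (1! × 1!) = 2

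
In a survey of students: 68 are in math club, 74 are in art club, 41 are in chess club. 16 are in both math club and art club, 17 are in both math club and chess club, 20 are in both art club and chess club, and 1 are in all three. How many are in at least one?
|A∪B∪C| = 68+74+41-16-17-20+1 = 131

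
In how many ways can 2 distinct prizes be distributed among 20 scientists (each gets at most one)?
P(20,2) = 20!/(20-2)! = 380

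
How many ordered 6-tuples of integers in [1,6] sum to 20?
Coefficient of x^20 in (x + x² + ... + x^6)^6. By inclusion-exclusion on dice exceeding 6: Σ_j (-1)^j C(6,j)·C(20-1-6j, 5) = C(6,0)·C(19,5) - C(6,1)·C(13,5) + C(6,2)·C(7,5) = 1·11628 - 6·1287 + 15·21 = 4221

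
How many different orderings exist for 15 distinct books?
15! = 1307674368000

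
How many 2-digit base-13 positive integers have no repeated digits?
First digit: 12 choices (nonzero). Then descending: 12 × 12 = 144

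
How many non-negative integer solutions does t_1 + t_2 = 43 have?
C(43+2-1, 2-1) = C(44, 1) = 44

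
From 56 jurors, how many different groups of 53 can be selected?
C(56,53) = 56!/(53!×3!) = 27720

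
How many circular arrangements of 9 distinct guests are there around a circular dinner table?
Circular: fix one position, arrange the rest. (9-1)! = 40320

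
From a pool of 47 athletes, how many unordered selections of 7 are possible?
C(47,7) = 47!/(7!×40!) = 62891499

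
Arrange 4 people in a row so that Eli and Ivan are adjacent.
Treat as block: (4-1)! × 2! = 6 × 2 = 12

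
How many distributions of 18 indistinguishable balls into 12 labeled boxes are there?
C(18+12-1, 12-1) = C(29, 11) = 34597290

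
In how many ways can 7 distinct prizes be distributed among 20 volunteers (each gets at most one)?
P(20,7) = 20!/(20-7)! = 390700800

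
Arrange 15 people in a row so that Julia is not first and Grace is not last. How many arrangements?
By inclusion-exclusion: 15! - 2×(15-1)! + (15-2)! = 1307674368000 - 174356582400 + 6227020800 = 1139544806400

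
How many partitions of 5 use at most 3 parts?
By conjugation, equals partitions of 5 into parts ≤ 3. Let r_j(i) = number of partitions of i into parts ≤ j, for i = 0..5. r_1(i) = 1 for all i; r_j(i) = r_{j-1}(i) + r_j(i-j). Rows j = 2..3: ≤2: 1 1 2 2 3 3; ≤3: 1 1 2 3 4 5. r_3(5) = 5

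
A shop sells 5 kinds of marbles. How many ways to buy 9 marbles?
C(9+5-1, 5-1) = C(13, 4) = 715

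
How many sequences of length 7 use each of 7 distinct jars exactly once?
7! = 5040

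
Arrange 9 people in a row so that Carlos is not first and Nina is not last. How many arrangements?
By inclusion-exclusion: 9! - 2×(9-1)! + (9-2)! = 362880 - 80640 + 5040 = 287280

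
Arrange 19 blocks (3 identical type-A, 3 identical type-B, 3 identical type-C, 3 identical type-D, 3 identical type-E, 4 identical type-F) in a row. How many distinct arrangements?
19! / (3! × 3! × 3! × 3! × 3! × 4!) = 651819168000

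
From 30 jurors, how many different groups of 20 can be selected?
C(30,20) = 30!/(20!×10!) = 30045015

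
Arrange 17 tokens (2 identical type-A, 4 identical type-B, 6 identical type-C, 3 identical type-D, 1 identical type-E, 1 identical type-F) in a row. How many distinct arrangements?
17! / (2! × 4! × 6! × 3! × 1! × 1!) = 1715313600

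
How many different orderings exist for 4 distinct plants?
4! = 24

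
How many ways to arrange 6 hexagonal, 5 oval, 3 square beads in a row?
14! / (6! × 5! × 3!) = 168168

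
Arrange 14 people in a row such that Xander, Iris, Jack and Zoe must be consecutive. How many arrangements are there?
Treat the 4 as one block: (14-4+1)! × 4! = 39916800 × 24 = 958003200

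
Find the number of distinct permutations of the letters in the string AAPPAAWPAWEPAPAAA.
17! / (2! × 5! × 9! × 1!) = 4084080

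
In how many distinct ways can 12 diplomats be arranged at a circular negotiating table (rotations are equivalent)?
Circular: fix one position, arrange the rest. (12-1)! = 39916800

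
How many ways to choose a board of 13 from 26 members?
C(26,13) = 26!/(13!×13!) = 10400600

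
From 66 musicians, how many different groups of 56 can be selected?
C(66,56) = 66!/(56!×10!) = 210980549208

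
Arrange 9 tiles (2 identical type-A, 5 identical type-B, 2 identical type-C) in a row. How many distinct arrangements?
9! / (2! × 5! × 2!) = 756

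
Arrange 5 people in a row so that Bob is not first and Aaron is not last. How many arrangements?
By inclusion-exclusion: 5! - 2×(5-1)! + (5-2)! = 120 - 48 + 6 = 78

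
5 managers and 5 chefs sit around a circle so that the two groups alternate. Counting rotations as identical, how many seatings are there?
Fix one of the managers: (5-1)! ways for the remaining managers, × 5! ways for the chefs = 24 × 120 = 2880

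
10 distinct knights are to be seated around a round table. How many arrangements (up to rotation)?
Circular: fix one position, arrange the rest. (10-1)! = 362880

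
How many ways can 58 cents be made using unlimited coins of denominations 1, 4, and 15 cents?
Coefficient of x^58 in 1/(1-x^1) · 1/(1-x^4) · 1/(1-x^15). Case on j = number of 15-cent coins (j = 0..3); remainder r = 58 - 15j is made from {1,4} in ⌊r/4⌋+1 ways. r = 58, 43, 28, 13 → 15 + 11 + 8 + 4 = 38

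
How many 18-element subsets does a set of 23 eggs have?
C(23,18) = 23!/(18!×5!) = 33649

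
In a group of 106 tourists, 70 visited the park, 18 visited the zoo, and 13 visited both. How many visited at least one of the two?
|A∪B| = |A| + |B| - |A∩B| = 70 + 18 - 13 = 75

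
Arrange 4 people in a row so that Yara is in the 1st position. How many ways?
Fix one position: (4-1)! = 6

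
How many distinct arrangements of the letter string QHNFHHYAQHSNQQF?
15! / (4! × 4! × 2! × 2! × 1! × 1! × 1!) = 567567000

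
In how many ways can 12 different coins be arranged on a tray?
12! = 479001600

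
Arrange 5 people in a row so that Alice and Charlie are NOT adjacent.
Total - adjacent = 5! - (5-1)!×2 = 120 - 48 = 72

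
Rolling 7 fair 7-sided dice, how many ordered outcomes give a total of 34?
Coefficient of x^34 in (x + x² + ... + x^7)^7. By inclusion-exclusion on dice exceeding 7: Σ_j (-1)^j C(7,j)·C(34-1-7j, 6) = C(7,0)·C(33,6) - C(7,1)·C(26,6) + C(7,2)·C(19,6) - C(7,3)·C(12,6) = 1·1107568 - 7·230230 + 21·27132 - 35·924 = 33390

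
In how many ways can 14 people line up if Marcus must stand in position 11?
Fix one position: (14-1)! = 6227020800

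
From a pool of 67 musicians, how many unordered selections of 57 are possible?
C(67,57) = 67!/(57!×10!) = 247994680648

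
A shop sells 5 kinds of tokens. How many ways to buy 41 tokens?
C(41+5-1, 5-1) = C(45, 4) = 148995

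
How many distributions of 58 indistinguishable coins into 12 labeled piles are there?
C(58+12-1, 12-1) = C(69, 11) = 1823810410032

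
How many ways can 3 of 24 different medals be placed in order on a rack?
P(24,3) = 24!/(24-3)! = 12144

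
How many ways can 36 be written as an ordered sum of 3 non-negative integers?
C(36+3-1, 3-1) = C(38, 2) = 703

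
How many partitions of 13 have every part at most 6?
Let r_j(i) = number of partitions of i into parts ≤ j, for i = 0..13. r_1(i) = 1 for all i; r_j(i) = r_{j-1}(i) + r_j(i-j). Rows j = 2..6: ≤2: 1 1 2 2 3 3 4 4 5 5 6 6 7 7; ≤3: 1 1 2 3 4 5 7 8 10 12 14 16 19 21; ≤4: 1 1 2 3 5 6 9 11 15 18 23 27 34 39; ≤5: 1 1 2 3 5 7 10 13 18 23 30 37 47 57; ≤6: 1 1 2 3 5 7 11 14 20 26 35 44 58 71. r_6(13) = 71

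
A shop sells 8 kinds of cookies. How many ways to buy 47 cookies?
C(47+8-1, 8-1) = C(54, 7) = 177100560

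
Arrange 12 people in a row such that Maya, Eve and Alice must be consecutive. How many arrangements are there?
Treat the 3 as one block: (12-3+1)! × 3! = 3628800 × 6 = 21772800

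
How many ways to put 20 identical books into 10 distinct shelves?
C(20+10-1, 10-1) = C(29, 9) = 10015005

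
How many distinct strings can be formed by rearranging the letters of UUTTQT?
6! / (2! × 1! × 3!) = 60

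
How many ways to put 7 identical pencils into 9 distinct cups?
C(7+9-1, 9-1) = C(15, 8) = 6435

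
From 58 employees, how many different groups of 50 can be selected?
C(58,50) = 58!/(50!×8!) = 1916797311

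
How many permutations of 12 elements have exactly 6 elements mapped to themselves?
Choose the 6 fixed points C(12,6) = 924, derange the rest: !6 = Σ_{j=0}^{6} (-1)^j·6!/j! = 720 - 720 + 360 - 120 + 30 - 6 + 1 = 265. Product = 924 × 265 = 244860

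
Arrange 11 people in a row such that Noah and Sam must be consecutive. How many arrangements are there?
Treat the 2 as one block: (11-2+1)! × 2! = 3628800 × 2 = 7257600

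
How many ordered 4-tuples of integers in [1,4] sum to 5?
Coefficient of x^5 in (x + x² + ... + x^4)^4. By inclusion-exclusion on dice exceeding 4: Σ_j (-1)^j C(4,j)·C(5-1-4j, 3) = C(4,0)·C(4,3) = 1·4 = 4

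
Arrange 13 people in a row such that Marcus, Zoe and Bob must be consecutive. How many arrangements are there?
Treat the 3 as one block: (13-3+1)! × 3! = 39916800 × 6 = 239500800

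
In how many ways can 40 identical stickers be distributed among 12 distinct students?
C(40+12-1, 12-1) = C(51, 11) = 47626016970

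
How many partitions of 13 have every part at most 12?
Let r_j(i) = number of partitions of i into parts ≤ j, for i = 0..13. r_1(i) = 1 for all i; r_j(i) = r_{j-1}(i) + r_j(i-j). Rows j = 2..12: ≤2: 1 1 2 2 3 3 4 4 5 5 6 6 7 7; ≤3: 1 1 2 3 4 5 7 8 10 12 14 16 19 21; ≤4: 1 1 2 3 5 6 9 11 15 18 23 27 34 39; ≤5: 1 1 2 3 5 7 10 13 18 23 30 37 47 57; ≤6: 1 1 2 3 5 7 11 14 20 26 35 44 58 71; ≤7: 1 1 2 3 5 7 11 15 21 28 38 49 65 82; ≤8: 1 1 2 3 5 7 11 15 22 29 40 52 70 89; ≤9: 1 1 2 3 5 7 11 15 22 30 41 54 73 94; ≤10: 1 1 2 3 5 7 11 15 22 30 42 55 75 97; ≤11: 1 1 2 3 5 7 11 15 22 30 42 56 76 99; ≤12: 1 1 2 3 5 7 11 15 22 30 42 56 77 100. r_12(13) = 100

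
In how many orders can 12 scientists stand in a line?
12! = 479001600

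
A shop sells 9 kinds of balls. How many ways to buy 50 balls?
C(50+9-1, 9-1) = C(58, 8) = 1916797311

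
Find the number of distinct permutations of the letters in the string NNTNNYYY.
8! / (1! × 3! × 4!) = 280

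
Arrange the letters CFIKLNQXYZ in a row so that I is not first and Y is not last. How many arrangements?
By inclusion-exclusion: 10! - 2×(10-1)! + (10-2)! = 3628800 - 725760 + 40320 = 2943360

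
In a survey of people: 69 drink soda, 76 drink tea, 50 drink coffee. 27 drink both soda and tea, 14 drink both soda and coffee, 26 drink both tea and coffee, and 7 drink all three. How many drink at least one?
|A∪B∪C| = 69+76+50-27-14-26+7 = 135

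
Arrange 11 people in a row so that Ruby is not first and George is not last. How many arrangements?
By inclusion-exclusion: 11! - 2×(11-1)! + (11-2)! = 39916800 - 7257600 + 362880 = 33022080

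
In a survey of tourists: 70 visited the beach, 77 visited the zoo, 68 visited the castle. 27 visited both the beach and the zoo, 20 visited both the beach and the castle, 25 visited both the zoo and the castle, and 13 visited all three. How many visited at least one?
|A∪B∪C| = 70+77+68-27-20-25+13 = 156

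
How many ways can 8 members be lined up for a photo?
8! = 40320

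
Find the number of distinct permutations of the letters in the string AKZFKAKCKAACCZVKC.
17! / (4! × 4! × 2! × 5! × 1! × 1!) = 2572970400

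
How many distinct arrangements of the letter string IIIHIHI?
7! / (5! × 2!) = 21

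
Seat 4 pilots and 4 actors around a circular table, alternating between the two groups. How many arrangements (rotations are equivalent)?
Fix one of the pilots: (4-1)! ways for the remaining pilots, × 4! ways for the actors = 6 × 24 = 144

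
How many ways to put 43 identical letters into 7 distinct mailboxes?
C(43+7-1, 7-1) = C(49, 6) = 13983816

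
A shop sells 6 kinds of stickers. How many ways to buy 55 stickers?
C(55+6-1, 6-1) = C(60, 5) = 5461512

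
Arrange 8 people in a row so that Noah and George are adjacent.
Treat as block: (8-1)! × 2! = 5040 × 2 = 10080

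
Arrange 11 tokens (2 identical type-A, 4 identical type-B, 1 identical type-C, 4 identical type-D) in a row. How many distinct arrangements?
11! / (2! × 4! × 1! × 4!) = 34650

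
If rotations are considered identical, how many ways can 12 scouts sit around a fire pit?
Circular: fix one position, arrange the rest. (12-1)! = 39916800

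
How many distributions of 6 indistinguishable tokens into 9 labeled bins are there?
C(6+9-1, 9-1) = C(14, 8) = 3003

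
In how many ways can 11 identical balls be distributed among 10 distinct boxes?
C(11+10-1, 10-1) = C(20, 9) = 167960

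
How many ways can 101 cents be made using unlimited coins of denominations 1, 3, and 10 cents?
Coefficient of x^101 in 1/(1-x^1) · 1/(1-x^3) · 1/(1-x^10). Case on j = number of 10-cent coins (j = 0..10); remainder r = 101 - 10j is made from {1,3} in ⌊r/3⌋+1 ways. r = 101, 91, 81, 71, 61, 51, 41, 31, 21, 11, 1 → 34 + 31 + 28 + 24 + 21 + 18 + 14 + 11 + 8 + 4 + 1 = 194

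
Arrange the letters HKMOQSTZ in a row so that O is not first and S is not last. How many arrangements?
By inclusion-exclusion: 8! - 2×(8-1)! + (8-2)! = 40320 - 10080 + 720 = 30960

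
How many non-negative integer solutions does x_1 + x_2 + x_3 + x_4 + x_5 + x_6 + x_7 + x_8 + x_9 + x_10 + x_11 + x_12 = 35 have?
C(35+12-1, 12-1) = C(46, 11) = 13340783196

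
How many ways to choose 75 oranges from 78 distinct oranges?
C(78,75) = 78!/(75!×3!) = 76076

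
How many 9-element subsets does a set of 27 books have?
C(27,9) = 27!/(9!×18!) = 4686825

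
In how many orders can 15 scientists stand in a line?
15! = 1307674368000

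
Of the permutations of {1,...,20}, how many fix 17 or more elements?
Exactly j fixed points: C(20,j)·!(20-j); sum over j ≥ 17 (derangement numbers via !m = (m-1)·(!(m-1) + !(m-2)): !0..!3 = 1, 0, 1, 2). Σ_{j=17}^{20} C(20,j)·!(20-j) = C(20,17)·!3 + C(20,18)·!2 + C(20,19)·!1 + C(20,20)·!0 = 1140·2 + 190·1 + 20·0 + 1·1 = 2471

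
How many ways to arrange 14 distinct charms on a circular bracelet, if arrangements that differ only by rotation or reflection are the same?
(14-1)!/2 = 6227020800/2 = 3113510400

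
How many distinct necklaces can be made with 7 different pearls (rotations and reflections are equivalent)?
(7-1)!/2 = 720/2 = 360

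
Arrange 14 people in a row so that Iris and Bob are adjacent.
Treat as block: (14-1)! × 2! = 6227020800 × 2 = 12454041600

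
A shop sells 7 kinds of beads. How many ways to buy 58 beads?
C(58+7-1, 7-1) = C(64, 6) = 74974368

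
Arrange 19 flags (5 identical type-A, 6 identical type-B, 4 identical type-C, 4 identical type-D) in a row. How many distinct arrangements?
19! / (5! × 6! × 4! × 4!) = 2444321880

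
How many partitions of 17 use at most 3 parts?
By conjugation, equals partitions of 17 into parts ≤ 3. Let r_j(i) = number of partitions of i into parts ≤ j, for i = 0..17. r_1(i) = 1 for all i; r_j(i) = r_{j-1}(i) + r_j(i-j). Rows j = 2..3: ≤2: 1 1 2 2 3 3 4 4 5 5 6 6 7 7 8 8 9 9; ≤3: 1 1 2 3 4 5 7 8 10 12 14 16 19 21 24 27 30 33. r_3(17) = 33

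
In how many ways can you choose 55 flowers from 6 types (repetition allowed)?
C(55+6-1, 6-1) = C(60, 5) = 5461512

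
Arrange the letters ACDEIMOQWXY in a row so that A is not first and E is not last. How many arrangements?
By inclusion-exclusion: 11! - 2×(11-1)! + (11-2)! = 39916800 - 7257600 + 362880 = 33022080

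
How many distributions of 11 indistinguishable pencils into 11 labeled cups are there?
C(11+11-1, 11-1) = C(21, 10) = 352716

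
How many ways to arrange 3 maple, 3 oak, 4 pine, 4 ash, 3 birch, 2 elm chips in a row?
19! / (3! × 3! × 4! × 4! × 3! × 2!) = 488864376000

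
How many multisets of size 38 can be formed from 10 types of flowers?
C(38+10-1, 10-1) = C(47, 9) = 1362649145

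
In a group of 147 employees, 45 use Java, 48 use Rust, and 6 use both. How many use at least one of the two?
|A∪B| = |A| + |B| - |A∩B| = 45 + 48 - 6 = 87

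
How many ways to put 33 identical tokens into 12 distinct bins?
C(33+12-1, 12-1) = C(44, 11) = 7669339132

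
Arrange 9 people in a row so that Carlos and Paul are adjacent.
Treat as block: (9-1)! × 2! = 40320 × 2 = 80640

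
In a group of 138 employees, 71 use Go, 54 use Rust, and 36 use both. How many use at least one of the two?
|A∪B| = |A| + |B| - |A∩B| = 71 + 54 - 36 = 89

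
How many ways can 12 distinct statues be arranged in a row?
12! = 479001600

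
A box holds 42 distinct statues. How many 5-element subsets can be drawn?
C(42,5) = 42!/(5!×37!) = 850668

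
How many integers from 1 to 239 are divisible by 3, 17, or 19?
⌊239/3⌋+⌊239/17⌋+⌊239/19⌋ - ⌊239/51⌋-⌊239/57⌋-⌊239/323⌋ + ⌊239/969⌋ = 79+14+12 - 4-4-0 + 0 = 97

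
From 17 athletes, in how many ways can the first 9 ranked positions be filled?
P(17,9) = 17!/(17-9)! = 8821612800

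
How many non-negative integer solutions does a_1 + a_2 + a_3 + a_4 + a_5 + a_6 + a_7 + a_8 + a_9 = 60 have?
C(60+9-1, 9-1) = C(68, 8) = 7392009768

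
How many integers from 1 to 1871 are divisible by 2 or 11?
⌊1871/2⌋ + ⌊1871/11⌋ - ⌊1871/22⌋ = 935 + 170 - 85 = 1020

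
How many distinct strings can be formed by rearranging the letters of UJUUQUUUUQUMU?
13! / (1! × 9! × 2! × 1!) = 8580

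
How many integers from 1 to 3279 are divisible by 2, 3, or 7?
⌊3279/2⌋+⌊3279/3⌋+⌊3279/7⌋ - ⌊3279/6⌋-⌊3279/14⌋-⌊3279/21⌋ + ⌊3279/42⌋ = 1639+1093+468 - 546-234-156 + 78 = 2342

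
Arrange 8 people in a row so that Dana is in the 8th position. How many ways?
Fix one position: (8-1)! = 5040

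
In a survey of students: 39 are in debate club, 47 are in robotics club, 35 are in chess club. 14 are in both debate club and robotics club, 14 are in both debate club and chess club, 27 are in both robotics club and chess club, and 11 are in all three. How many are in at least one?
|A∪B∪C| = 39+47+35-14-14-27+11 = 77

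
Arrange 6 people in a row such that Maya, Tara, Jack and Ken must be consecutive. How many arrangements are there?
Treat the 4 as one block: (6-4+1)! × 4! = 6 × 24 = 144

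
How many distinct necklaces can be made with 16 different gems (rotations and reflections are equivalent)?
(16-1)!/2 = 1307674368000/2 = 653837184000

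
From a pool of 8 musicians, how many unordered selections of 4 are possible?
C(8,4) = 8!/(4!×4!) = 70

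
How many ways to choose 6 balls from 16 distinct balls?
C(16,6) = 16!/(6!×10!) = 8008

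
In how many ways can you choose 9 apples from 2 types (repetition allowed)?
C(9+2-1, 2-1) = C(10, 1) = 10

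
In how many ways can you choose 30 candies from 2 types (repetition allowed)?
C(30+2-1, 2-1) = C(31, 1) = 31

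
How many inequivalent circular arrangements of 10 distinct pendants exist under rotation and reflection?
(10-1)!/2 = 362880/2 = 181440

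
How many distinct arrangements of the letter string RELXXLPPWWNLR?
13! / (2! × 1! × 2! × 1! × 2! × 3! × 2!) = 64864800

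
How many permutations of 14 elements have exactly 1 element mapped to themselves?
Choose the 1 fixed point C(14,1) = 14, derange the rest: !13 = Σ_{j=0}^{13} (-1)^j·13!/j! = 6227020800 - 6227020800 + 3113510400 - 1037836800 + 259459200 - 51891840 + 8648640 - 1235520 + 154440 - 17160 + 1716 - 156 + 13 - 1 = 2290792932. Product = 14 × 2290792932 = 32071101048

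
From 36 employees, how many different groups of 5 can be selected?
C(36,5) = 36!/(5!×31!) = 376992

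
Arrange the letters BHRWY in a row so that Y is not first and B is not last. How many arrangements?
By inclusion-exclusion: 5! - 2×(5-1)! + (5-2)! = 120 - 48 + 6 = 78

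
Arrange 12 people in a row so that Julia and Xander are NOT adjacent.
Total - adjacent = 12! - (12-1)!×2 = 479001600 - 79833600 = 399168000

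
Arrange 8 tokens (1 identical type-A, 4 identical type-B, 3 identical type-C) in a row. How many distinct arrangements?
8! / (1! × 4! × 3!) = 280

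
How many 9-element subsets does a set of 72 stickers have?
C(72,9) = 72!/(9!×63!) = 85113005120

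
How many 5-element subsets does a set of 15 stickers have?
C(15,5) = 15!/(5!×10!) = 3003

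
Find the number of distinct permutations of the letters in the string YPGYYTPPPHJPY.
13! / (1! × 1! × 1! × 1! × 5! × 4!) = 2162160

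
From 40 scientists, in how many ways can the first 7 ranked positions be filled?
P(40,7) = 40!/(40-7)! = 93963542400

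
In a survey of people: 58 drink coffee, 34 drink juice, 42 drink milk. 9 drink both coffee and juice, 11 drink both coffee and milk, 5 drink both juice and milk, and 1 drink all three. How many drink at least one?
|A∪B∪C| = 58+34+42-9-11-5+1 = 110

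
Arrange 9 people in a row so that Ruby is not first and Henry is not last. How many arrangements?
By inclusion-exclusion: 9! - 2×(9-1)! + (9-2)! = 362880 - 80640 + 5040 = 287280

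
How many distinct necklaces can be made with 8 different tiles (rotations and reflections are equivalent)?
(8-1)!/2 = 5040/2 = 2520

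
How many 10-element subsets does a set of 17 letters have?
C(17,10) = 17!/(10!×7!) = 19448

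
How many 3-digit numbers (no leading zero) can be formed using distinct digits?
First digit: 9 choices (nonzero). Then descending: 9 × 9 × 8 = 648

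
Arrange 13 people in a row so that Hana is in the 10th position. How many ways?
Fix one position: (13-1)! = 479001600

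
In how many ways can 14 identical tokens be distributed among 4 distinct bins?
C(14+4-1, 4-1) = C(17, 3) = 680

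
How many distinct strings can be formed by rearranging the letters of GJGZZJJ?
7! / (3! × 2! × 2!) = 210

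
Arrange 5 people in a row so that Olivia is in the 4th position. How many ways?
Fix one position: (5-1)! = 24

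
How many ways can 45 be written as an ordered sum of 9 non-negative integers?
C(45+9-1, 9-1) = C(53, 8) = 886322710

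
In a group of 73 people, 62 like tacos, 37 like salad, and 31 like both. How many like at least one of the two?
|A∪B| = |A| + |B| - |A∩B| = 62 + 37 - 31 = 68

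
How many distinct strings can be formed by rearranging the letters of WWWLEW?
6! / (4! × 1! × 1!) = 30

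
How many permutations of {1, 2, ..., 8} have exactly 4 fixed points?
Choose the 4 fixed points C(8,4) = 70, derange the rest: !4 = Σ_{j=0}^{4} (-1)^j·4!/j! = 24 - 24 + 12 - 4 + 1 = 9. Product = 70 × 9 = 630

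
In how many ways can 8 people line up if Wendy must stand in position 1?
Fix one position: (8-1)! = 5040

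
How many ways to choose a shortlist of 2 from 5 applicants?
C(5,2) = 5!/(2!×3!) = 10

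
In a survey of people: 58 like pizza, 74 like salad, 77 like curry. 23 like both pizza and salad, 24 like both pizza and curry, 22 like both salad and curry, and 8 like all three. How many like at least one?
|A∪B∪C| = 58+74+77-23-24-22+8 = 148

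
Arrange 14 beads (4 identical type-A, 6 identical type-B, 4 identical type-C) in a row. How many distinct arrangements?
14! / (4! × 6! × 4!) = 210210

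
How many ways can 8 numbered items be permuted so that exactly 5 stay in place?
Choose the 5 fixed points C(8,5) = 56, derange the rest: !3 = Σ_{j=0}^{3} (-1)^j·3!/j! = 6 - 6 + 3 - 1 = 2. Product = 56 × 2 = 112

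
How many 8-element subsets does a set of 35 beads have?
C(35,8) = 35!/(8!×27!) = 23535820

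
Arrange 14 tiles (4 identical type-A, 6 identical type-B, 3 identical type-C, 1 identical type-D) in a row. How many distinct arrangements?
14! / (4! × 6! × 3! × 1!) = 840840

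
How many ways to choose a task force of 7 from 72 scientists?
C(72,7) = 72!/(7!×65!) = 1473109704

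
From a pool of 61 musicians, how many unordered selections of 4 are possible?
C(61,4) = 61!/(4!×57!) = 521855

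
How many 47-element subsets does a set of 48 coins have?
C(48,47) = 48!/(47!×1!) = 48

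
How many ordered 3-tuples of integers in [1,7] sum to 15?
Coefficient of x^15 in (x + x² + ... + x^7)^3. By inclusion-exclusion on dice exceeding 7: Σ_j (-1)^j C(3,j)·C(15-1-7j, 2) = C(3,0)·C(14,2) - C(3,1)·C(7,2) = 1·91 - 3·21 = 28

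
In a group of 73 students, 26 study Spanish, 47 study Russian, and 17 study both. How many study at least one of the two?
|A∪B| = |A| + |B| - |A∩B| = 26 + 47 - 17 = 56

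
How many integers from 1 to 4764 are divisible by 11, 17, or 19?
⌊4764/11⌋+⌊4764/17⌋+⌊4764/19⌋ - ⌊4764/187⌋-⌊4764/209⌋-⌊4764/323⌋ + ⌊4764/3553⌋ = 433+280+250 - 25-22-14 + 1 = 903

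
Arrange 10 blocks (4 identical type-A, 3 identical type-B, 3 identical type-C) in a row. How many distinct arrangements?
10! / (4! × 3! × 3!) = 4200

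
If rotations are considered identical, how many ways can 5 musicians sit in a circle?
Circular: fix one position, arrange the rest. (5-1)! = 24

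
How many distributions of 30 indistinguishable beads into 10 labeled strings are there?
C(30+10-1, 10-1) = C(39, 9) = 211915132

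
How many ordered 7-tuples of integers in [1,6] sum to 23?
Coefficient of x^23 in (x + x² + ... + x^6)^7. By inclusion-exclusion on dice exceeding 6: Σ_j (-1)^j C(7,j)·C(23-1-6j, 6) = C(7,0)·C(22,6) - C(7,1)·C(16,6) + C(7,2)·C(10,6) = 1·74613 - 7·8008 + 21·210 = 22967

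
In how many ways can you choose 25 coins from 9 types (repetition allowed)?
C(25+9-1, 9-1) = C(33, 8) = 13884156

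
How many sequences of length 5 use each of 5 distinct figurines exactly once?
5! = 120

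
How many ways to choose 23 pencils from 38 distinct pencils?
C(38,23) = 38!/(23!×15!) = 15471286560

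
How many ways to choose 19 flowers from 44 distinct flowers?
C(44,19) = 44!/(19!×25!) = 1408831480056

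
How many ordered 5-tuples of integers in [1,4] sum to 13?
Coefficient of x^13 in (x + x² + ... + x^4)^5. By inclusion-exclusion on dice exceeding 4: Σ_j (-1)^j C(5,j)·C(13-1-4j, 4) = C(5,0)·C(12,4) - C(5,1)·C(8,4) + C(5,2)·C(4,4) = 1·495 - 5·70 + 10·1 = 155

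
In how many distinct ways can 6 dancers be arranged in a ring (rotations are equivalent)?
Circular: fix one position, arrange the rest. (6-1)! = 120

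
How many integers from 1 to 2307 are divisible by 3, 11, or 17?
⌊2307/3⌋+⌊2307/11⌋+⌊2307/17⌋ - ⌊2307/33⌋-⌊2307/51⌋-⌊2307/187⌋ + ⌊2307/561⌋ = 769+209+135 - 69-45-12 + 4 = 991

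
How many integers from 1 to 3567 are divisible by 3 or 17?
⌊3567/3⌋ + ⌊3567/17⌋ - ⌊3567/51⌋ = 1189 + 209 - 69 = 1329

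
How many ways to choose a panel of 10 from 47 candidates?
C(47,10) = 47!/(10!×37!) = 5178066751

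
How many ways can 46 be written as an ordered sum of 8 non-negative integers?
C(46+8-1, 8-1) = C(53, 7) = 154143080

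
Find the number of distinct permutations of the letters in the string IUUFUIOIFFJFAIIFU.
17! / (1! × 1! × 5! × 4! × 5! × 1!) = 1029188160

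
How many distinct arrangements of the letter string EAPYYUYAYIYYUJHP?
16! / (1! × 2! × 1! × 2! × 1! × 2! × 6! × 1!) = 3632428800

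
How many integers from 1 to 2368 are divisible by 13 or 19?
⌊2368/13⌋ + ⌊2368/19⌋ - ⌊2368/247⌋ = 182 + 124 - 9 = 297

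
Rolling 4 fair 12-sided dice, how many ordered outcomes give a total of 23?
Coefficient of x^23 in (x + x² + ... + x^12)^4. By inclusion-exclusion on dice exceeding 12: Σ_j (-1)^j C(4,j)·C(23-1-12j, 3) = C(4,0)·C(22,3) - C(4,1)·C(10,3) = 1·1540 - 4·120 = 1060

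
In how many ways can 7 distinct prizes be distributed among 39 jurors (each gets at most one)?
P(39,7) = 39!/(39-7)! = 77519922480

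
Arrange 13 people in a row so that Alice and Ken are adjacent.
Treat as block: (13-1)! × 2! = 479001600 × 2 = 958003200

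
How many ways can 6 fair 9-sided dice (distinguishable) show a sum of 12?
Coefficient of x^12 in (x + x² + ... + x^9)^6. By inclusion-exclusion on dice exceeding 9: Σ_j (-1)^j C(6,j)·C(12-1-9j, 5) = C(6,0)·C(11,5) = 1·462 = 462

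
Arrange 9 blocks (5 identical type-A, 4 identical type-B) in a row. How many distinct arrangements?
9! / (5! × 4!) = 126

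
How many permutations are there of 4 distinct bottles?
4! = 24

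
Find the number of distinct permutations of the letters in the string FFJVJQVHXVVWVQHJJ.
17! / (5! × 2! × 4! × 2! × 2! × 1! × 1!) = 15437822400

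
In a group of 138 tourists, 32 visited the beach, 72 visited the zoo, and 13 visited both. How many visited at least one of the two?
|A∪B| = |A| + |B| - |A∩B| = 32 + 72 - 13 = 91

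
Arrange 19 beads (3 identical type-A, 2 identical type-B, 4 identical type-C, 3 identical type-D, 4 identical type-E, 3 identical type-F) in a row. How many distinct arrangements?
19! / (3! × 2! × 4! × 3! × 4! × 3!) = 488864376000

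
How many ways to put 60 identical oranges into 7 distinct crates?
C(60+7-1, 7-1) = C(66, 6) = 90858768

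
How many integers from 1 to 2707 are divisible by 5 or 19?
⌊2707/5⌋ + ⌊2707/19⌋ - ⌊2707/95⌋ = 541 + 142 - 28 = 655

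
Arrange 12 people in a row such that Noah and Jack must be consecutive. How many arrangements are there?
Treat the 2 as one block: (12-2+1)! × 2! = 39916800 × 2 = 79833600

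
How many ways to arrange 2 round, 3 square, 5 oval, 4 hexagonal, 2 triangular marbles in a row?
16! / (2! × 3! × 5! × 4! × 2!) = 302702400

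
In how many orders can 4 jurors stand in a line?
4! = 24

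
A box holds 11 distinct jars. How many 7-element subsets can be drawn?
C(11,7) = 11!/(7!×4!) = 330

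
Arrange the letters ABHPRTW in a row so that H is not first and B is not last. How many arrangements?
By inclusion-exclusion: 7! - 2×(7-1)! + (7-2)! = 5040 - 1440 + 120 = 3720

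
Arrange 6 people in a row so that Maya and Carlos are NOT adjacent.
Total - adjacent = 6! - (6-1)!×2 = 720 - 240 = 480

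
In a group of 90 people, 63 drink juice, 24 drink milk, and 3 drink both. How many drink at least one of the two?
|A∪B| = |A| + |B| - |A∩B| = 63 + 24 - 3 = 84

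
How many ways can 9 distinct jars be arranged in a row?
9! = 362880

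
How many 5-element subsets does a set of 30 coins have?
C(30,5) = 30!/(5!×25!) = 142506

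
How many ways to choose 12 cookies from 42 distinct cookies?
C(42,12) = 42!/(12!×30!) = 11058116888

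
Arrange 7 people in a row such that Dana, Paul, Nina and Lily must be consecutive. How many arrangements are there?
Treat the 4 as one block: (7-4+1)! × 4! = 24 × 24 = 576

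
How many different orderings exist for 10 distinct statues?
10! = 3628800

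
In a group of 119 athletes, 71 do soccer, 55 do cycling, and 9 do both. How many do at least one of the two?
|A∪B| = |A| + |B| - |A∩B| = 71 + 55 - 9 = 117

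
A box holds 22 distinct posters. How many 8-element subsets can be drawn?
C(22,8) = 22!/(8!×14!) = 319770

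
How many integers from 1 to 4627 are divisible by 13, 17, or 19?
⌊4627/13⌋+⌊4627/17⌋+⌊4627/19⌋ - ⌊4627/221⌋-⌊4627/247⌋-⌊4627/323⌋ + ⌊4627/4199⌋ = 355+272+243 - 20-18-14 + 1 = 819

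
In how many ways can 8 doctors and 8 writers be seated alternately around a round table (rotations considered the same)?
Fix one of the doctors: (8-1)! ways for the remaining doctors, × 8! ways for the writers = 5040 × 40320 = 203212800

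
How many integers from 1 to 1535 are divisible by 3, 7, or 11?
⌊1535/3⌋+⌊1535/7⌋+⌊1535/11⌋ - ⌊1535/21⌋-⌊1535/33⌋-⌊1535/77⌋ + ⌊1535/231⌋ = 511+219+139 - 73-46-19 + 6 = 737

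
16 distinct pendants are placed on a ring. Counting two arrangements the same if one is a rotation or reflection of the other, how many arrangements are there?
(16-1)!/2 = 1307674368000/2 = 653837184000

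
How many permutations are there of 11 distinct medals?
11! = 39916800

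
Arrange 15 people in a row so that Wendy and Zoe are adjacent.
Treat as block: (15-1)! × 2! = 87178291200 × 2 = 174356582400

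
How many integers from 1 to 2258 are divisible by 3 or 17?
⌊2258/3⌋ + ⌊2258/17⌋ - ⌊2258/51⌋ = 752 + 132 - 44 = 840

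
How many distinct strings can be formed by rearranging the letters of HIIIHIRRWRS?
11! / (1! × 3! × 2! × 4! × 1!) = 138600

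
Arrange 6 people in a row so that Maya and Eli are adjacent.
Treat as block: (6-1)! × 2! = 120 × 2 = 240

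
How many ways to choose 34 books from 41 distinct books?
C(41,34) = 41!/(34!×7!) = 22481940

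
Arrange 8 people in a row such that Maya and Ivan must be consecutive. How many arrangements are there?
Treat the 2 as one block: (8-2+1)! × 2! = 5040 × 2 = 10080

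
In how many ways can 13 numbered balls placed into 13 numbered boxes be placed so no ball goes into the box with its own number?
!13 = Σ_{j=0}^{13} (-1)^j·13!/j! = 6227020800 - 6227020800 + 3113510400 - 1037836800 + 259459200 - 51891840 + 8648640 - 1235520 + 154440 - 17160 + 1716 - 156 + 13 - 1 = 2290792932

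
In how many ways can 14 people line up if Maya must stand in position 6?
Fix one position: (14-1)! = 6227020800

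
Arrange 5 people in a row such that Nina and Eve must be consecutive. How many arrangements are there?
Treat the 2 as one block: (5-2+1)! × 2! = 24 × 2 = 48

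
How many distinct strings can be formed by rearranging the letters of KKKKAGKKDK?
10! / (1! × 7! × 1! × 1!) = 720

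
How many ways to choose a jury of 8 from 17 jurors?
C(17,8) = 17!/(8!×9!) = 24310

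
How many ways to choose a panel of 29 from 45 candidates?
C(45,29) = 45!/(29!×16!) = 646626422970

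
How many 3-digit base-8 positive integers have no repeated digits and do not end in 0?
Last digit: 7 nonzero choices. First digit: 6 (nonzero, ≠last). Middle 1: P(6,1) = 6. Total = 252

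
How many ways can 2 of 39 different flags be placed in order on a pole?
P(39,2) = 39!/(39-2)! = 1482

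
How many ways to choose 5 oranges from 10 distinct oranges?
C(10,5) = 10!/(5!×5!) = 252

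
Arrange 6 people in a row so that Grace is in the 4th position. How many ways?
Fix one position: (6-1)! = 120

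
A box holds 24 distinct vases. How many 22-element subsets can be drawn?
C(24,22) = 24!/(22!×2!) = 276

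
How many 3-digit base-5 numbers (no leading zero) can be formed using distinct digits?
First digit: 4 choices (nonzero). Then descending: 4 × 4 × 3 = 48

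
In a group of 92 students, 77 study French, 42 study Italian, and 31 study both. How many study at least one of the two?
|A∪B| = |A| + |B| - |A∩B| = 77 + 42 - 31 = 88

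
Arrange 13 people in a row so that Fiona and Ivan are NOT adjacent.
Total - adjacent = 13! - (13-1)!×2 = 6227020800 - 958003200 = 5269017600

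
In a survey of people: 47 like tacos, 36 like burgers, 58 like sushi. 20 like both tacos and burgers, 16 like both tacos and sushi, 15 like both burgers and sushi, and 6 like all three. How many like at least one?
|A∪B∪C| = 47+36+58-20-16-15+6 = 96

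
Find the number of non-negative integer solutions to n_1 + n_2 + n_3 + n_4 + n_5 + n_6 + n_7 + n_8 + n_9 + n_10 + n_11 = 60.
C(60+11-1, 11-1) = C(70, 10) = 396704524216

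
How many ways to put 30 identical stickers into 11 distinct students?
C(30+11-1, 11-1) = C(40, 10) = 847660528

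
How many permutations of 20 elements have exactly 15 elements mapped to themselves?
Choose the 15 fixed points C(20,15) = 15504, derange the rest: !5 = Σ_{j=0}^{5} (-1)^j·5!/j! = 120 - 120 + 60 - 20 + 5 - 1 = 44. Product = 15504 × 44 = 682176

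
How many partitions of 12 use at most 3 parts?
By conjugation, equals partitions of 12 into parts ≤ 3. Let r_j(i) = number of partitions of i into parts ≤ j, for i = 0..12. r_1(i) = 1 for all i; r_j(i) = r_{j-1}(i) + r_j(i-j). Rows j = 2..3: ≤2: 1 1 2 2 3 3 4 4 5 5 6 6 7; ≤3: 1 1 2 3 4 5 7 8 10 12 14 16 19. r_3(12) = 19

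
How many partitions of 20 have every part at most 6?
Let r_j(i) = number of partitions of i into parts ≤ j, for i = 0..20. r_1(i) = 1 for all i; r_j(i) = r_{j-1}(i) + r_j(i-j). Rows j = 2..6: ≤2: 1 1 2 2 3 3 4 4 5 5 6 6 7 7 8 8 9 9 10 10 11; ≤3: 1 1 2 3 4 5 7 8 10 12 14 16 19 21 24 27 30 33 37 40 44; ≤4: 1 1 2 3 5 6 9 11 15 18 23 27 34 39 47 54 64 72 84 94 108; ≤5: 1 1 2 3 5 7 10 13 18 23 30 37 47 57 70 84 101 119 141 164 192; ≤6: 1 1 2 3 5 7 11 14 20 26 35 44 58 71 90 110 136 163 199 235 282. r_6(20) = 282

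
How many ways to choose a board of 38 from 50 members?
C(50,38) = 50!/(38!×12!) = 121399651100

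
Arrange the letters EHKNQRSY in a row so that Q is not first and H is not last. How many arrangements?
By inclusion-exclusion: 8! - 2×(8-1)! + (8-2)! = 40320 - 10080 + 720 = 30960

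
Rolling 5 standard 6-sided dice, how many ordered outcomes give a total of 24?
Coefficient of x^24 in (x + x² + ... + x^6)^5. By inclusion-exclusion on dice exceeding 6: Σ_j (-1)^j C(5,j)·C(24-1-6j, 4) = C(5,0)·C(23,4) - C(5,1)·C(17,4) + C(5,2)·C(11,4) - C(5,3)·C(5,4) = 1·8855 - 5·2380 + 10·330 - 10·5 = 205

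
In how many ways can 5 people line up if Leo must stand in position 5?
Fix one position: (5-1)! = 24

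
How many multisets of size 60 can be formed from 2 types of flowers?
C(60+2-1, 2-1) = C(61, 1) = 61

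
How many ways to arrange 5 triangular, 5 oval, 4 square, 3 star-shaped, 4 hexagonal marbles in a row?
21! / (5! × 5! × 4! × 3! × 4!) = 1026615189600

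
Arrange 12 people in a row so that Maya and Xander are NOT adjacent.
Total - adjacent = 12! - (12-1)!×2 = 479001600 - 79833600 = 399168000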